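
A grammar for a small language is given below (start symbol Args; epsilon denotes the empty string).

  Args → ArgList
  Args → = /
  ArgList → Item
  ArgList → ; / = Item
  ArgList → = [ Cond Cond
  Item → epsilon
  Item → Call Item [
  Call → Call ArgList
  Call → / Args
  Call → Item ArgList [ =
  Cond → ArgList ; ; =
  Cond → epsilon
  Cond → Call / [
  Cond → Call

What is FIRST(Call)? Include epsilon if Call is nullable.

{ /, ;, =, [ }

From Call → Call ArgList: add FIRST(Call) = { /, ;, =, [ }.
Call → / Args contributes {/}.
From Call → Item ArgList [ =: Item, ArgList nullable, take FIRST(Item) ∪ FIRST(ArgList) ∪ {[} = { /, ;, =, [ }.
Union: FIRST(Call) = { /, ;, =, [ }.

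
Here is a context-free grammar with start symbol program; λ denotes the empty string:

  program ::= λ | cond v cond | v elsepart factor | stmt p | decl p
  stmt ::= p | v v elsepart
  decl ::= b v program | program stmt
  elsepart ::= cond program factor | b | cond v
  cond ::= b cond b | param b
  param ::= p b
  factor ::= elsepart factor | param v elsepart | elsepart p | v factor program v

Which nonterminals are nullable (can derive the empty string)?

{ program }

Directly nullable (have an λ-production): program.
No other nonterminal has a production whose RHS symbols are all nullable.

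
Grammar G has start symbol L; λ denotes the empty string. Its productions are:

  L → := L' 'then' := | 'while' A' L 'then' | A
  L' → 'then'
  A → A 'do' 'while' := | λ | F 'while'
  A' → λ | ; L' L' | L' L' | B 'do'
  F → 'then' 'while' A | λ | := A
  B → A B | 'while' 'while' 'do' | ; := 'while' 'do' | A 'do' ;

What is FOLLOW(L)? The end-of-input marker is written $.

L is the start symbol, so $ ∈ FOLLOW(L).
In L → 'while' A' L 'then': add FIRST('then') = { 'then' }.
Union: FOLLOW(L) = { $, 'then' }.

{ $, 'then' }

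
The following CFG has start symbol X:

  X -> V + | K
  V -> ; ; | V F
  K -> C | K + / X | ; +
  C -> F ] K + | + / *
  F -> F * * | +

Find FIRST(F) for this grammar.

From F -> F * *: add FIRST(F) = { + }.
F -> + contributes {+}.
Union: FIRST(F) = { + }.

{ + }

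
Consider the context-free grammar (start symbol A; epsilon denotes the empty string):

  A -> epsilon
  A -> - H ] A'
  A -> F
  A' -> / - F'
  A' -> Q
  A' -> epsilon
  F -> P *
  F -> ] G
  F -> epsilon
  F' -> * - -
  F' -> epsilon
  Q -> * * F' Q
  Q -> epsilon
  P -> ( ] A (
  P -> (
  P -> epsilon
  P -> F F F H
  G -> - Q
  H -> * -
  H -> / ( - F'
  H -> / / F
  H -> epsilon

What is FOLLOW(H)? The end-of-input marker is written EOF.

{ *, ] }

In A -> - H ] A': add FIRST(] A') = { ] }.
In P -> F F F H: H is at the end, add FOLLOW(P) = { * }.
Union: FOLLOW(H) = { *, ] }.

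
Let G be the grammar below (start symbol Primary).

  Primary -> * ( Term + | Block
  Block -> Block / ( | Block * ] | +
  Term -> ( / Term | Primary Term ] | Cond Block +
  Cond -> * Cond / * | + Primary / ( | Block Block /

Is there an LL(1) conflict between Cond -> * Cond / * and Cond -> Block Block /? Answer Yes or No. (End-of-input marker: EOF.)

No

FIRST(* Cond / *) = { * } and FIRST(Block Block /) = { + }.
The FIRST sets are disjoint and neither alternative is nullable — no conflict.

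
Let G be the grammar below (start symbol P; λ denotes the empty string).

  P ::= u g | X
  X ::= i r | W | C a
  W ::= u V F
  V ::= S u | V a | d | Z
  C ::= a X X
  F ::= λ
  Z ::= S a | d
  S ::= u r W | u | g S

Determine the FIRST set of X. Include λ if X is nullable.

{ a, i, u }

X ::= i r contributes {i}.
From X ::= W: add FIRST(W) = { u }.
From X ::= C a: add FIRST(C) = { a }.
Union: FIRST(X) = { a, i, u }.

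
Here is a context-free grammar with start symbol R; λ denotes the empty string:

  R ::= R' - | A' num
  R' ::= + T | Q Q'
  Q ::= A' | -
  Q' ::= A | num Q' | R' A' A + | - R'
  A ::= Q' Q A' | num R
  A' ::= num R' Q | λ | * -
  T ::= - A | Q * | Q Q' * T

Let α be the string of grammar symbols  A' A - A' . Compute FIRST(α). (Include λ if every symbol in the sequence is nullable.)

{ *, +, -, num }

Add FIRST(A')\{λ} = { *, num }; A' is nullable, continue.
Add FIRST(A) = { *, +, -, num }; A is not nullable, stop.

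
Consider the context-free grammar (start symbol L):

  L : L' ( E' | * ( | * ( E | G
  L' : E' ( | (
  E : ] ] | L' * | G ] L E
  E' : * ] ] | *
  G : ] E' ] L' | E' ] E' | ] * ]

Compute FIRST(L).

From L : L' ( E': add FIRST(L') = { (, * }.
L : * ( contributes {*}.
L : * ( E contributes {*}.
From L : G: add FIRST(G) = { *, ] }.
Union: FIRST(L) = { (, *, ] }.

{ (, *, ] }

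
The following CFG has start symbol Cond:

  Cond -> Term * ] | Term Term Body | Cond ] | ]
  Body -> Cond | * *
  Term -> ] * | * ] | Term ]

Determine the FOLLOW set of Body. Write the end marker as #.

{ #, ] }

In Cond -> Term Term Body: Body is at the end, add FOLLOW(Cond) = { #, ] }.
Union: FOLLOW(Body) = { #, ] }.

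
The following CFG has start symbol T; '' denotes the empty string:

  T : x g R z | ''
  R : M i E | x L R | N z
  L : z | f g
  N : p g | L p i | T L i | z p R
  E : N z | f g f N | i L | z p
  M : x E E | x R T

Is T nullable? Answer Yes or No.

T has an ''-production, so T ⇒ ''.

Yes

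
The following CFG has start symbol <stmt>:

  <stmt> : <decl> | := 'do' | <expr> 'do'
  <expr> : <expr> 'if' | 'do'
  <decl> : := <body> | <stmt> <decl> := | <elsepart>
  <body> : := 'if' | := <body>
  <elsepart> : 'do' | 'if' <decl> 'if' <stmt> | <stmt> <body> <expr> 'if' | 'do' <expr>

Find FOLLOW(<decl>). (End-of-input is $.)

In <stmt> : <decl>: <decl> is at the end, add FOLLOW(<stmt>) = { $, 'do', 'if', := }.
In <decl> : <stmt> <decl> :=: add FIRST(:=) = { := }.
In <elsepart> : 'if' <decl> 'if' <stmt>: add FIRST('if' <stmt>) = { 'if' }.
Union: FOLLOW(<decl>) = { $, 'do', 'if', := }.

{ $, 'do', 'if', := }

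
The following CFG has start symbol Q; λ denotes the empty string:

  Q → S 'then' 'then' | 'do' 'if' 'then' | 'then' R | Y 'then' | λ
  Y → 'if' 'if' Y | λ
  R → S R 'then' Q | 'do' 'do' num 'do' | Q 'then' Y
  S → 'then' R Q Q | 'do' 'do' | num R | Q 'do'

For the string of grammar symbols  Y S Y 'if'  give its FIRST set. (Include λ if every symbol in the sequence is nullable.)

Add FIRST(Y)\{λ} = { 'if' }; Y is nullable, continue.
Add FIRST(S) = { 'do', 'if', 'then', num }; S is not nullable, stop.

{ 'do', 'if', 'then', num }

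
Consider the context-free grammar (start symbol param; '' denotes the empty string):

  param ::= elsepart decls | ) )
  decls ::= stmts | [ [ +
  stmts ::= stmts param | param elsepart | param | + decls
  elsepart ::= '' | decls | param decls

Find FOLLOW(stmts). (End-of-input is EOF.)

{ EOF, ), +, [ }

In decls ::= stmts: stmts is at the end, add FOLLOW(decls) = { EOF, ), +, [ }.
In stmts ::= stmts param: add FIRST(param) = { ), +, [ }.
Union: FOLLOW(stmts) = { EOF, ), +, [ }.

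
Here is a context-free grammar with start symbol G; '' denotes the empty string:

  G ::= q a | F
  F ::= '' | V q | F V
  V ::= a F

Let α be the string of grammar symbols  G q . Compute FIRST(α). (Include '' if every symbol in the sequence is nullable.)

{ a, q }

Add FIRST(G)\{''} = { a, q }; G is nullable, continue.
q is a terminal; add {q} and stop.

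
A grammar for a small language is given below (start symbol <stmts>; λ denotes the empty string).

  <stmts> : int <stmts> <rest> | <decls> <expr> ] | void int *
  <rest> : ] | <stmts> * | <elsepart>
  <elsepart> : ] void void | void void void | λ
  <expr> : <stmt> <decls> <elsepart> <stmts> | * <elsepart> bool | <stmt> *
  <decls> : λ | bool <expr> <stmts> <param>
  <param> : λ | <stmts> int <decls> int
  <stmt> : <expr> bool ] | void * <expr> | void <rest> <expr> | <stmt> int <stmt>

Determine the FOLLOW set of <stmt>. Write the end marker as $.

In <expr> : <stmt> <decls> <elsepart> <stmts>: add FIRST(<decls> <elsepart> <stmts>) = { *, ], bool, int, void }.
In <expr> : <stmt> *: add FIRST(*) = { * }.
In <stmt> : <stmt> int <stmt>: add FIRST(int <stmt>) = { int }.
In <stmt> : <stmt> int <stmt>: <stmt> is at the end, add FOLLOW(<stmt>) = { *, ], bool, int, void }.
Union: FOLLOW(<stmt>) = { *, ], bool, int, void }.

{ *, ], bool, int, void }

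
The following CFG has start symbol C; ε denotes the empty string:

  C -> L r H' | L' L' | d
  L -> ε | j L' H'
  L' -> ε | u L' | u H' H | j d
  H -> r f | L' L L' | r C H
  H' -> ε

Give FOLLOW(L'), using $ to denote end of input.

{ $, j, r, u }

In C -> L' L': add FIRST(L')\{ε} = { j, u }.
  Since L' is nullable, also add FOLLOW(C) = { $, j, r, u }.
In C -> L' L': L' is at the end, add FOLLOW(C) = { $, j, r, u }.
In L -> j L' H': add FIRST(H')\{ε} = {  }.
  Since H' is nullable, also add FOLLOW(L) = { $, j, r, u }.
In L' -> u L': L' is at the end, add FOLLOW(L') = { $, j, r, u }.
In H -> L' L L': add FIRST(L L')\{ε} = { j, u }.
  Since L L' is nullable, also add FOLLOW(H) = { $, j, r, u }.
In H -> L' L L': L' is at the end, add FOLLOW(H) = { $, j, r, u }.
Union: FOLLOW(L') = { $, j, r, u }.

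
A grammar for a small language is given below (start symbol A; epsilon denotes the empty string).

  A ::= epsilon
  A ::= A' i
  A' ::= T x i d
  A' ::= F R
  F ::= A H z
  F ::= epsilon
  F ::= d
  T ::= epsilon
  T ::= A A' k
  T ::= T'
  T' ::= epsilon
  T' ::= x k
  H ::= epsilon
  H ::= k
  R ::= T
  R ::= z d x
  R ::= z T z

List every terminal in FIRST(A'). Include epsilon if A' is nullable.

{ d, i, k, x, z, epsilon }

From A' ::= T x i d: T nullable, take FIRST(T) ∪ {x} = { d, i, k, x, z }.
From A' ::= F R: F, R nullable, take FIRST(F) ∪ FIRST(R) = { d, i, k, x, z }; also epsilon since the whole RHS is nullable.
Union: FIRST(A') = { d, i, k, x, z, epsilon }.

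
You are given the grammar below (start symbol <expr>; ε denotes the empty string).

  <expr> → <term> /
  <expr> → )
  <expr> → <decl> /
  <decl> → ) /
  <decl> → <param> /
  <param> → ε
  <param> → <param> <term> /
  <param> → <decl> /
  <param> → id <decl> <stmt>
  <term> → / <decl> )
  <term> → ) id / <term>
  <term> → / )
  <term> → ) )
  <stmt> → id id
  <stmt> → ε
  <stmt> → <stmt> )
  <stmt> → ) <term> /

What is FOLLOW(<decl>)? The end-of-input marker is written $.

In <expr> → <decl> /: add FIRST(/) = { / }.
In <param> → <decl> /: add FIRST(/) = { / }.
In <param> → id <decl> <stmt>: add FIRST(<stmt>)\{ε} = { ), id }.
  Since <stmt> is nullable, also add FOLLOW(<param>) = { ), / }.
In <term> → / <decl> ): add FIRST()) = { ) }.
Union: FOLLOW(<decl>) = { ), /, id }.

{ ), /, id }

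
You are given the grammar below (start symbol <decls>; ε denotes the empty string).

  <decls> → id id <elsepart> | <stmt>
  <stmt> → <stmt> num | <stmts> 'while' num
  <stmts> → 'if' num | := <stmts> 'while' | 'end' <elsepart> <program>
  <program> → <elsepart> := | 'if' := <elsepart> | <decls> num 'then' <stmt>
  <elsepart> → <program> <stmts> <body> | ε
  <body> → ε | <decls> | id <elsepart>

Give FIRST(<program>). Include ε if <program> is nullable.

From <program> → <elsepart> :=: <elsepart> nullable, take FIRST(<elsepart>) ∪ {:=} = { 'end', 'if', :=, id }.
<program> → 'if' := <elsepart> contributes {'if'}.
From <program> → <decls> num 'then' <stmt>: add FIRST(<decls>) = { 'end', 'if', :=, id }.
Union: FIRST(<program>) = { 'end', 'if', :=, id }.

{ 'end', 'if', :=, id }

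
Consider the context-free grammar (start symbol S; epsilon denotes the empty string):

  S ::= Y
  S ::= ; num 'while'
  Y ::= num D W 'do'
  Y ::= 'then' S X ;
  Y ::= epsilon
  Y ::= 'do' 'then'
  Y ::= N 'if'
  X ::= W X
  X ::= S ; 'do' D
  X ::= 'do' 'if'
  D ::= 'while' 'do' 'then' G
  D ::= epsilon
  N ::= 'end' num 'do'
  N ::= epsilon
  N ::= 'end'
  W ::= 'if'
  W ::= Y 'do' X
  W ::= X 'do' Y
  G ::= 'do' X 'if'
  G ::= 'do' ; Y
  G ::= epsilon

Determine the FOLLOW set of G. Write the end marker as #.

{ 'do', 'end', 'if', 'then', ;, num }

In D ::= 'while' 'do' 'then' G: G is at the end, add FOLLOW(D) = { 'do', 'end', 'if', 'then', ;, num }.
Union: FOLLOW(G) = { 'do', 'end', 'if', 'then', ;, num }.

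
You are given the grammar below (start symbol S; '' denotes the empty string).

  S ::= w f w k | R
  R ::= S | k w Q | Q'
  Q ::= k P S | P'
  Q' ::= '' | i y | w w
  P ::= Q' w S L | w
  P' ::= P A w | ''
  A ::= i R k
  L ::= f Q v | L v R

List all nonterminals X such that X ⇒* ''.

Directly nullable (have an ''-production): Q', P'.
S ::= R with every symbol nullable, so S is nullable.
Q ::= P' with every symbol nullable, so Q is nullable.
R ::= S with every symbol nullable, so R is nullable.
No other nonterminal has a production whose RHS symbols are all nullable.

{ P', Q, Q', R, S }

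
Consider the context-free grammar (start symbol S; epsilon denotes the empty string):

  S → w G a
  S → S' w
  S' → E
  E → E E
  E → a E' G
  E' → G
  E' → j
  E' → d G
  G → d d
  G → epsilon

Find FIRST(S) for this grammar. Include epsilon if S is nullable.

{ a, w }

S → w G a contributes {w}.
From S → S' w: add FIRST(S') = { a }.
Union: FIRST(S) = { a, w }.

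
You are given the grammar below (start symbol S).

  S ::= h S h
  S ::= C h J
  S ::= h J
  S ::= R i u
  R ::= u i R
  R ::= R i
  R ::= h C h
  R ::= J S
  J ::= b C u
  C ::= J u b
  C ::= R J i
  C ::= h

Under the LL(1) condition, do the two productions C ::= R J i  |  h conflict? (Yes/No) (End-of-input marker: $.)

Yes

FIRST(R J i) = { b, h, u } and FIRST(h) = { h }.
Both contain h, so the two alternatives are not disjoint — LL(1) conflict.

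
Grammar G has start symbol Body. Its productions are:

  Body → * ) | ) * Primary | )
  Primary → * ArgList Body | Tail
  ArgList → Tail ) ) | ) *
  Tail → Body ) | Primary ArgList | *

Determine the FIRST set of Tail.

From Tail → Body ): add FIRST(Body) = { ), * }.
From Tail → Primary ArgList: add FIRST(Primary) = { ), * }.
Tail → * contributes {*}.
Union: FIRST(Tail) = { ), * }.

{ ), * }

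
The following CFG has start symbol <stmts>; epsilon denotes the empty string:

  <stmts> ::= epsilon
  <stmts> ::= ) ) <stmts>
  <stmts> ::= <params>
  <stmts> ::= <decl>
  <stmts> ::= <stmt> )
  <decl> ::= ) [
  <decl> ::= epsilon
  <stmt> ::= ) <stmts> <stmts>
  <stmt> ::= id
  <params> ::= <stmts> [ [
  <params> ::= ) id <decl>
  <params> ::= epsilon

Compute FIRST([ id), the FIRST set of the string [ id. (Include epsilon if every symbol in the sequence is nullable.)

{ [ }

[ is a terminal; add {[} and stop.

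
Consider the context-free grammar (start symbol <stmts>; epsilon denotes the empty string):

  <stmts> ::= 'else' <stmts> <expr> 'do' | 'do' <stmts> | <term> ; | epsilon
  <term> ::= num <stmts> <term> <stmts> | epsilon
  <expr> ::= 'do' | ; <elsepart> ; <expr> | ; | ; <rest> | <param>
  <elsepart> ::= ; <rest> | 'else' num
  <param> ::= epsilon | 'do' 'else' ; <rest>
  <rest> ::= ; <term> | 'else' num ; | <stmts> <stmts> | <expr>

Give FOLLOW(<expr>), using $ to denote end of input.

{ 'do', ; }

In <stmts> ::= 'else' <stmts> <expr> 'do': add FIRST('do') = { 'do' }.
In <expr> ::= ; <elsepart> ; <expr>: <expr> is at the end, add FOLLOW(<expr>) = { 'do', ; }.
In <rest> ::= <expr>: <expr> is at the end, add FOLLOW(<rest>) = { 'do', ; }.
Union: FOLLOW(<expr>) = { 'do', ; }.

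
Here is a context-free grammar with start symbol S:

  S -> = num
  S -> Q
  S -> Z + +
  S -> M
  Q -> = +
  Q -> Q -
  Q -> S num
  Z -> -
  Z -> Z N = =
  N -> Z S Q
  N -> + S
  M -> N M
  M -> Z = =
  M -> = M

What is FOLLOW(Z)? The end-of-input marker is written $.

{ +, -, = }

In S -> Z + +: add FIRST(+ +) = { + }.
In Z -> Z N = =: add FIRST(N = =) = { +, - }.
In N -> Z S Q: add FIRST(S Q) = { +, -, = }.
In M -> Z = =: add FIRST(= =) = { = }.
Union: FOLLOW(Z) = { +, -, = }.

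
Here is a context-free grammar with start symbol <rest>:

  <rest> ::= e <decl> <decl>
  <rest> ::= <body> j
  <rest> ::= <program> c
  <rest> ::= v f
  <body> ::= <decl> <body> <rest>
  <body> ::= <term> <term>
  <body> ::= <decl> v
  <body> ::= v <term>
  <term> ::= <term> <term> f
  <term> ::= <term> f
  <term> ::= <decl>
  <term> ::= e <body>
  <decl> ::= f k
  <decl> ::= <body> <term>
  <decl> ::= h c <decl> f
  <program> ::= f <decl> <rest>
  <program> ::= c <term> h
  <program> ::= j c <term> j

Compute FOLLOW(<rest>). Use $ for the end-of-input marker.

{ $, c, e, f, h, j, v }

<rest> is the start symbol, so $ ∈ FOLLOW(<rest>).
In <body> ::= <decl> <body> <rest>: <rest> is at the end, add FOLLOW(<body>) = { $, c, e, f, h, j, v }.
In <program> ::= f <decl> <rest>: <rest> is at the end, add FOLLOW(<program>) = { c }.
Union: FOLLOW(<rest>) = { $, c, e, f, h, j, v }.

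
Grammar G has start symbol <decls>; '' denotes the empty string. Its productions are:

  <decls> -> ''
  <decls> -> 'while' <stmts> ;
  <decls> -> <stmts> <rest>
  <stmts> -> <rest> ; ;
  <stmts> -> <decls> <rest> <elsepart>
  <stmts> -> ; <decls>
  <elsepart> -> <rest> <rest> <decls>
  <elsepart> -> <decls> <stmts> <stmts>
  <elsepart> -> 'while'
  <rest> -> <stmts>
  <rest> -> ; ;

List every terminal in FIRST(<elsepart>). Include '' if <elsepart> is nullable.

From <elsepart> -> <rest> <rest> <decls>: add FIRST(<rest>) = { 'while', ; }.
From <elsepart> -> <decls> <stmts> <stmts>: <decls> nullable, take FIRST(<decls>) ∪ FIRST(<stmts>) = { 'while', ; }.
<elsepart> -> 'while' contributes {'while'}.
Union: FIRST(<elsepart>) = { 'while', ; }.

{ 'while', ; }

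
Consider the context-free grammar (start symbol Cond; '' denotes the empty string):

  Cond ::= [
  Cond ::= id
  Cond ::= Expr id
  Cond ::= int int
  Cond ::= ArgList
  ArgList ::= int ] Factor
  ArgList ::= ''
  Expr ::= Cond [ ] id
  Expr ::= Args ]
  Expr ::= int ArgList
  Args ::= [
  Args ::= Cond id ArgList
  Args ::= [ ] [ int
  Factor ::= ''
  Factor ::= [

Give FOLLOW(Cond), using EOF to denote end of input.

{ EOF, [, id }

Cond is the start symbol, so EOF ∈ FOLLOW(Cond).
In Expr ::= Cond [ ] id: add FIRST([ ] id) = { [ }.
In Args ::= Cond id ArgList: add FIRST(id ArgList) = { id }.
Union: FOLLOW(Cond) = { EOF, [, id }.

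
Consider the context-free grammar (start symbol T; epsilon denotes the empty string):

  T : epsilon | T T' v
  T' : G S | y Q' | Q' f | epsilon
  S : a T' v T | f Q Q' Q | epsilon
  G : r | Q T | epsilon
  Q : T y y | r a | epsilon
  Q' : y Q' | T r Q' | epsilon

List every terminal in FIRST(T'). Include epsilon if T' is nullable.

{ a, f, r, v, y, epsilon }

From T' : G S: G, S nullable, take FIRST(G) ∪ FIRST(S) = { a, f, r, v, y }; also epsilon since the whole RHS is nullable.
T' : y Q' contributes {y}.
From T' : Q' f: Q' nullable, take FIRST(Q') ∪ {f} = { a, f, r, v, y }.
T' : epsilon contributes epsilon.
Union: FIRST(T') = { a, f, r, v, y, epsilon }.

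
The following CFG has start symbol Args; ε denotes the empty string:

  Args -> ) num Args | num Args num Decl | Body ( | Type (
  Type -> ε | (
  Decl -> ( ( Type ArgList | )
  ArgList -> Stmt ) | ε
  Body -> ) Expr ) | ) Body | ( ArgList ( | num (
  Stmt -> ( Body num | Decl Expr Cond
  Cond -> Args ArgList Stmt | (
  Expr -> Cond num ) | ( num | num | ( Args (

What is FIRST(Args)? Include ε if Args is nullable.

Args -> ) num Args contributes {)}.
Args -> num Args num Decl contributes {num}.
From Args -> Body (: add FIRST(Body) = { (, ), num }.
From Args -> Type (: Type nullable, take FIRST(Type) ∪ {(} = { ( }.
Union: FIRST(Args) = { (, ), num }.

{ (, ), num }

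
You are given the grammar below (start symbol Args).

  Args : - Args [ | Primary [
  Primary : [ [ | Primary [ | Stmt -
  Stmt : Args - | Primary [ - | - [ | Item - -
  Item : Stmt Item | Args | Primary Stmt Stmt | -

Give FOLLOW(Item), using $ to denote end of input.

In Stmt : Item - -: add FIRST(- -) = { - }.
In Item : Stmt Item: Item is at the end, add FOLLOW(Item) = { - }.
Union: FOLLOW(Item) = { - }.

{ - }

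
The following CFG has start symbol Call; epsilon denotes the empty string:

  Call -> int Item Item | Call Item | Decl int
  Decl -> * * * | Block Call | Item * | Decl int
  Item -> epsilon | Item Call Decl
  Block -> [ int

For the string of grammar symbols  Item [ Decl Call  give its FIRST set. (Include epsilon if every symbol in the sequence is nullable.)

Add FIRST(Item)\{epsilon} = { *, [, int }; Item is nullable, continue.
[ is a terminal; add {[} and stop.

{ *, [, int }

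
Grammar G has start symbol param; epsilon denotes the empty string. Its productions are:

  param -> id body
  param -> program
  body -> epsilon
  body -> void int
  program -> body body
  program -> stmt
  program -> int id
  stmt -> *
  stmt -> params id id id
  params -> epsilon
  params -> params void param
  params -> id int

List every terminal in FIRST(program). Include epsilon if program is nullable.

From program -> body body: body, body nullable, take FIRST(body) ∪ FIRST(body) = { void }; also epsilon since the whole RHS is nullable.
From program -> stmt: add FIRST(stmt) = { *, id, void }.
program -> int id contributes {int}.
Union: FIRST(program) = { *, id, int, void, epsilon }.

{ *, id, int, void, epsilon }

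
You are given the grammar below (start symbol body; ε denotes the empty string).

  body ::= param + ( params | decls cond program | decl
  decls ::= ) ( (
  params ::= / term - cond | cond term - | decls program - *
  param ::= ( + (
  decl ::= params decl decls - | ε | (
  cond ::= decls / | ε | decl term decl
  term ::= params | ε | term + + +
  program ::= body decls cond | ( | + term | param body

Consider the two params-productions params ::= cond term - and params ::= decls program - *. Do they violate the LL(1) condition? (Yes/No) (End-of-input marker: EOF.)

Yes

FIRST(cond term -) = { (, ), +, -, / } and FIRST(decls program - *) = { ) }.
Both contain ), so the two alternatives are not disjoint — LL(1) conflict.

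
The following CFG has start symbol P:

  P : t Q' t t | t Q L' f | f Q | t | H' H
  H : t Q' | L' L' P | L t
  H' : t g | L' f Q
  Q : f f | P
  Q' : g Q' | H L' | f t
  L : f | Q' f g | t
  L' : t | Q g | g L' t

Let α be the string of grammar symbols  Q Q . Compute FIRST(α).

Add FIRST(Q) = { f, g, t }; Q is not nullable, stop.

{ f, g, t }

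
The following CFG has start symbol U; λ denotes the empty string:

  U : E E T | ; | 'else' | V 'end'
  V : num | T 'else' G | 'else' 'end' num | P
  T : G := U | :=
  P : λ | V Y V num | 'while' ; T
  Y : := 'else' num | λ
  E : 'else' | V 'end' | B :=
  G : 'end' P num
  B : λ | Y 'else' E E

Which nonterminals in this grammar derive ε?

{ B, P, V, Y }

Directly nullable (have an λ-production): P, Y, B.
V : P with every symbol nullable, so V is nullable.
No other nonterminal has a production whose RHS symbols are all nullable.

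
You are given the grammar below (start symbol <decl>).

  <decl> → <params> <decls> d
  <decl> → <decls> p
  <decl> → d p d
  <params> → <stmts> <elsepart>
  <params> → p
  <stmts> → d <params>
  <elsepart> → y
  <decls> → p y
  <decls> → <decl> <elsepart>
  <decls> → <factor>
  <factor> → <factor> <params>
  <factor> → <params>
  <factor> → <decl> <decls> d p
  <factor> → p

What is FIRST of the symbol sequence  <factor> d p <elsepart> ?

Add FIRST(<factor>) = { d, p }; <factor> is not nullable, stop.

{ d, p }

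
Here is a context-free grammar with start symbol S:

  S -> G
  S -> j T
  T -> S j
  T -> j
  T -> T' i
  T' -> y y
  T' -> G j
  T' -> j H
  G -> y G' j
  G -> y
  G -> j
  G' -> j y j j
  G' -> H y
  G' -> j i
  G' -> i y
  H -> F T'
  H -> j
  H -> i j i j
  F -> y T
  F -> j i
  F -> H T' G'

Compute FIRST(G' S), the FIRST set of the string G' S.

Add FIRST(G') = { i, j, y }; G' is not nullable, stop.

{ i, j, y }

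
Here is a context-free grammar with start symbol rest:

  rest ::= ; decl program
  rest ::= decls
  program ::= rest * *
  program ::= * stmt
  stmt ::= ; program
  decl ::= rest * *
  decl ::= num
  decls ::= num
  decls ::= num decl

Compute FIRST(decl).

From decl ::= rest * *: add FIRST(rest) = { ;, num }.
decl ::= num contributes {num}.
Union: FIRST(decl) = { ;, num }.

{ ;, num }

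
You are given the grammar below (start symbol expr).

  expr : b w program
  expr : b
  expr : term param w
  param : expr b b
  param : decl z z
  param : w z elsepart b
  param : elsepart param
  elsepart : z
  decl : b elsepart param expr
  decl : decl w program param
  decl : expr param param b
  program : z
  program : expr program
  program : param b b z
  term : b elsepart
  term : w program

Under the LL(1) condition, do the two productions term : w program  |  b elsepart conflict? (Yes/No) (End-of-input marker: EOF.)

FIRST(w program) = { w } and FIRST(b elsepart) = { b }.
The FIRST sets are disjoint and neither alternative is nullable — no conflict.

No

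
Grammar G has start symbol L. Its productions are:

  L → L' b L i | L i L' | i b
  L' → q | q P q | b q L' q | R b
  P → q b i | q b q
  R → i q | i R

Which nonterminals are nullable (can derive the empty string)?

{ } (none)

No nonterminal has an empty production or an RHS whose symbols are all nullable.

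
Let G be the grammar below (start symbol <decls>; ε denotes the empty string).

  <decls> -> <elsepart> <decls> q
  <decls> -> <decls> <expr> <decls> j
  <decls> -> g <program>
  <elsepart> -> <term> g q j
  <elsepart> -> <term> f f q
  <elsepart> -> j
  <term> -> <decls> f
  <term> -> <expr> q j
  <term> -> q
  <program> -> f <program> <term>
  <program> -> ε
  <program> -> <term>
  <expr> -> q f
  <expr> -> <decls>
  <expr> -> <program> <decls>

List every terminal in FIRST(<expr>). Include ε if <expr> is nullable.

{ f, g, j, q }

<expr> -> q f contributes {q}.
From <expr> -> <decls>: add FIRST(<decls>) = { f, g, j, q }.
From <expr> -> <program> <decls>: <program> nullable, take FIRST(<program>) ∪ FIRST(<decls>) = { f, g, j, q }.
Union: FIRST(<expr>) = { f, g, j, q }.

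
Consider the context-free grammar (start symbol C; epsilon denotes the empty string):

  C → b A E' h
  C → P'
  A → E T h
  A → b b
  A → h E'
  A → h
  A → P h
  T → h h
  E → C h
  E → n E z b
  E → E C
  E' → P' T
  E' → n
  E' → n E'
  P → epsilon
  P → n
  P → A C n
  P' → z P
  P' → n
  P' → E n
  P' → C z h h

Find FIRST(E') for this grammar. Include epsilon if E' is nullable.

{ b, n, z }

From E' → P' T: add FIRST(P') = { b, n, z }.
E' → n contributes {n}.
E' → n E' contributes {n}.
Union: FIRST(E') = { b, n, z }.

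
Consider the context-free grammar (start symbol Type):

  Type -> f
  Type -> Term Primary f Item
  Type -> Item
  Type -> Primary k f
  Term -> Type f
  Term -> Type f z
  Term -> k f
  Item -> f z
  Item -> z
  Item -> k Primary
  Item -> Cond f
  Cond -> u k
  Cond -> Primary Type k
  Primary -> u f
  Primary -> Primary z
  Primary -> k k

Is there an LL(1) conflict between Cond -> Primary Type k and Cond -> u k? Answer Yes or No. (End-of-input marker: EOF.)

FIRST(Primary Type k) = { k, u } and FIRST(u k) = { u }.
Both contain u, so the two alternatives are not disjoint — LL(1) conflict.

Yes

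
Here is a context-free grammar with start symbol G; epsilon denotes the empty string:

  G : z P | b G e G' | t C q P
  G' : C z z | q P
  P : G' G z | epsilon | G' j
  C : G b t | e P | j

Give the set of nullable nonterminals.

Directly nullable (have an epsilon-production): P.
No other nonterminal has a production whose RHS symbols are all nullable.

{ P }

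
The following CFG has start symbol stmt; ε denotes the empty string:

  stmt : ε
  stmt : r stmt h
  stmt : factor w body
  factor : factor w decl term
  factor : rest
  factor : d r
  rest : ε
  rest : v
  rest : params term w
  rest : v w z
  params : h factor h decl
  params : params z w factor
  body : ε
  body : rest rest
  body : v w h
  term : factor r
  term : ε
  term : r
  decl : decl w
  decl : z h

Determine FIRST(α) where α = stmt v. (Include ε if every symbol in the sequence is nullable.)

{ d, h, r, v, w }

Add FIRST(stmt)\{ε} = { d, h, r, v, w }; stmt is nullable, continue.
v is a terminal; add {v} and stop.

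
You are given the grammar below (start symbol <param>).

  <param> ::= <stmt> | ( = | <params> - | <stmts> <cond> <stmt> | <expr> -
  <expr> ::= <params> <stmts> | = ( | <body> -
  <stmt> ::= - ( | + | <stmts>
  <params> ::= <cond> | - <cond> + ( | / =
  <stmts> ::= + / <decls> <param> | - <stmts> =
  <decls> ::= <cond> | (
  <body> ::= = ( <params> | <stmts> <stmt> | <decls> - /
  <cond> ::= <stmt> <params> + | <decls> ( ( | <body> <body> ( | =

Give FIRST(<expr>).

{ (, +, -, /, = }

From <expr> ::= <params> <stmts>: add FIRST(<params>) = { (, +, -, /, = }.
<expr> ::= = ( contributes {=}.
From <expr> ::= <body> -: add FIRST(<body>) = { (, +, -, = }.
Union: FIRST(<expr>) = { (, +, -, /, = }.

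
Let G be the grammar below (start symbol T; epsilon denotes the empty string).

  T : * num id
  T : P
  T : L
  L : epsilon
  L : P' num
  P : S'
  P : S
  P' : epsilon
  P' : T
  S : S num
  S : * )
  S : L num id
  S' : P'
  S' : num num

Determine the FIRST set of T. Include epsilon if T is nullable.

T : * num id contributes {*}.
From T : P: add FIRST(P) = { *, num, epsilon } (including epsilon since P is nullable).
From T : L: add FIRST(L) = { *, num, epsilon } (including epsilon since L is nullable).
Union: FIRST(T) = { *, num, epsilon }.

{ *, num, epsilon }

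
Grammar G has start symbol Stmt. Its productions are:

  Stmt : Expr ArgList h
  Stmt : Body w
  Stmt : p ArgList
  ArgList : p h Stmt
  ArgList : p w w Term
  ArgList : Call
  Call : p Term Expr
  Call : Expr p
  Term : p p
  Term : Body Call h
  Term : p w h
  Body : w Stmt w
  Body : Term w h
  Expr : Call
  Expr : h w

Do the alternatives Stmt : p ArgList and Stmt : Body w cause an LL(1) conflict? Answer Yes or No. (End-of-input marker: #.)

Yes

FIRST(p ArgList) = { p } and FIRST(Body w) = { p, w }.
Both contain p, so the two alternatives are not disjoint — LL(1) conflict.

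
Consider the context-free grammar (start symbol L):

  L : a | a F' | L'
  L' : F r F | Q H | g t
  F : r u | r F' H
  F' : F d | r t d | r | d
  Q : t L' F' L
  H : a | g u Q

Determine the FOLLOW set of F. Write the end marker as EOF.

In L' : F r F: add FIRST(r F) = { r }.
In L' : F r F: F is at the end, add FOLLOW(L') = { EOF, a, d, g, r }.
In F' : F d: add FIRST(d) = { d }.
Union: FOLLOW(F) = { EOF, a, d, g, r }.

{ EOF, a, d, g, r }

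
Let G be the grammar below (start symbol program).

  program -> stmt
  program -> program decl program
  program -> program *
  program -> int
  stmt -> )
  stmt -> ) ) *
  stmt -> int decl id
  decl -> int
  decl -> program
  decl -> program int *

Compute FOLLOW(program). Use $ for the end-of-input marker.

{ $, ), *, id, int }

program is the start symbol, so $ ∈ FOLLOW(program).
In program -> program decl program: add FIRST(decl program) = { ), int }.
In program -> program decl program: program is at the end, add FOLLOW(program) = { $, ), *, id, int }.
In program -> program *: add FIRST(*) = { * }.
In decl -> program: program is at the end, add FOLLOW(decl) = { ), id, int }.
In decl -> program int *: add FIRST(int *) = { int }.
Union: FOLLOW(program) = { $, ), *, id, int }.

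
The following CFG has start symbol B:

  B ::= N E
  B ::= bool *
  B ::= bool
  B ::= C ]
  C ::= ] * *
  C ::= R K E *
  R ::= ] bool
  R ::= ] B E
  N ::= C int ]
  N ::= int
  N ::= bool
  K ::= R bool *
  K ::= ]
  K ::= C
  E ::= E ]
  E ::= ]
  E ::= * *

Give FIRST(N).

From N ::= C int ]: add FIRST(C) = { ] }.
N ::= int contributes {int}.
N ::= bool contributes {bool}.
Union: FIRST(N) = { ], bool, int }.

{ ], bool, int }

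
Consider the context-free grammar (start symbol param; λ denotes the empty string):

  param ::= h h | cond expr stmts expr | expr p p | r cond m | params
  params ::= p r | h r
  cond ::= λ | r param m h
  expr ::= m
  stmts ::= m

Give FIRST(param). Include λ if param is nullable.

param ::= h h contributes {h}.
From param ::= cond expr stmts expr: cond nullable, take FIRST(cond) ∪ FIRST(expr) = { m, r }.
From param ::= expr p p: add FIRST(expr) = { m }.
param ::= r cond m contributes {r}.
From param ::= params: add FIRST(params) = { h, p }.
Union: FIRST(param) = { h, m, p, r }.

{ h, m, p, r }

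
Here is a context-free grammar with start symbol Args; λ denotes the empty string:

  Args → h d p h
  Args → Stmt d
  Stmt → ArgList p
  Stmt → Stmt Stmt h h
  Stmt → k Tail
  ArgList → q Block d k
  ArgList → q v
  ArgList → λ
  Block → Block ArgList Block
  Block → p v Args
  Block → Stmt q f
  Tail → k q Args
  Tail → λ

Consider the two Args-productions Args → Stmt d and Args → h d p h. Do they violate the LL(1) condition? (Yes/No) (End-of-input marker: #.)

No

FIRST(Stmt d) = { k, p, q } and FIRST(h d p h) = { h }.
The FIRST sets are disjoint and neither alternative is nullable — no conflict.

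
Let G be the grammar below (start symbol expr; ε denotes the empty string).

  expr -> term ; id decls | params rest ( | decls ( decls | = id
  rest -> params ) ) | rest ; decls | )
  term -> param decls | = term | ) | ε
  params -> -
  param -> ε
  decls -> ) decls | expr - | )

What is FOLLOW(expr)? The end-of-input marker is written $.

{ $, - }

expr is the start symbol, so $ ∈ FOLLOW(expr).
In decls -> expr -: add FIRST(-) = { - }.
Union: FOLLOW(expr) = { $, - }.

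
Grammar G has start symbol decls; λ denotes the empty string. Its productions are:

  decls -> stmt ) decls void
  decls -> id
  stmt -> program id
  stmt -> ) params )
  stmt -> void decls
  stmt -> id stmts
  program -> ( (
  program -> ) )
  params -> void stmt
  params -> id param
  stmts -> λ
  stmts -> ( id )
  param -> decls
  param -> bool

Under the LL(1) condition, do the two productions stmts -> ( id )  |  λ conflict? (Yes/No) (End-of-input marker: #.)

FIRST(( id )) = { ( } and FIRST(λ) = { λ }.
The second is nullable but FOLLOW(stmts) = { ) } is disjoint from FIRST of the first.

No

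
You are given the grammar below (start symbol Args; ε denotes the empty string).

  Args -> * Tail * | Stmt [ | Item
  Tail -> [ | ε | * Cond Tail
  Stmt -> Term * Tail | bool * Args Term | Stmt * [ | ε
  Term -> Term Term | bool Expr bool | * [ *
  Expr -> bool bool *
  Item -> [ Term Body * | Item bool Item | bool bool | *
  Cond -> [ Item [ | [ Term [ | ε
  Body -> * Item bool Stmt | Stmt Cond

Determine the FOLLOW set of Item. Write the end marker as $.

In Args -> Item: Item is at the end, add FOLLOW(Args) = { $, *, bool }.
In Item -> Item bool Item: add FIRST(bool Item) = { bool }.
In Item -> Item bool Item: Item is at the end, add FOLLOW(Item) = { $, *, [, bool }.
In Cond -> [ Item [: add FIRST([) = { [ }.
In Body -> * Item bool Stmt: add FIRST(bool Stmt) = { bool }.
Union: FOLLOW(Item) = { $, *, [, bool }.

{ $, *, [, bool }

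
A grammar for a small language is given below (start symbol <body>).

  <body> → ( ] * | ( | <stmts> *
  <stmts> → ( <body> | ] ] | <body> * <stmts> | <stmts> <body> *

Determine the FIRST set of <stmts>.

<stmts> → ( <body> contributes {(}.
<stmts> → ] ] contributes {]}.
From <stmts> → <body> * <stmts>: add FIRST(<body>) = { (, ] }.
From <stmts> → <stmts> <body> *: add FIRST(<stmts>) = { (, ] }.
Union: FIRST(<stmts>) = { (, ] }.

{ (, ] }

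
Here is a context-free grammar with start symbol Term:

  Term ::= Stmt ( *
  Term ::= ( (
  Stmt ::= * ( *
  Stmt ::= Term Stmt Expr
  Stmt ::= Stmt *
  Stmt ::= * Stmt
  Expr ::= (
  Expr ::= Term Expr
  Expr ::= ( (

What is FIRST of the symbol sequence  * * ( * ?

{ * }

* is a terminal; add {*} and stop.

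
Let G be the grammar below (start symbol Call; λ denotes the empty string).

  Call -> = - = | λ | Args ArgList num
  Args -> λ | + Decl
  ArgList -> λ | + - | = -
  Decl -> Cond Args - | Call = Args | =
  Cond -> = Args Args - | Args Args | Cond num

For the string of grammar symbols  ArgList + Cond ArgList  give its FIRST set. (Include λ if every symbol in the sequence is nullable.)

Add FIRST(ArgList)\{λ} = { +, = }; ArgList is nullable, continue.
+ is a terminal; add {+} and stop.

{ +, = }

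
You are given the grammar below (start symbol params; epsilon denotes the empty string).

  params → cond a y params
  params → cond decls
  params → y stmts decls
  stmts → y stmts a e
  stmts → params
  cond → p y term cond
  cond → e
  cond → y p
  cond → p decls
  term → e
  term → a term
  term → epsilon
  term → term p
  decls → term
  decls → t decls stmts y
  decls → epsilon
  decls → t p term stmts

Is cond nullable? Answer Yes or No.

Nullable nonterminals: decls, term.
No production of cond has an RHS whose symbols are all nullable, so cond is not nullable.

No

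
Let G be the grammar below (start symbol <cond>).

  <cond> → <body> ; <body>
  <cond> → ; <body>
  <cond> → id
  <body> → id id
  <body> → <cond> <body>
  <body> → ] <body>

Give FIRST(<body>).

{ ;, ], id }

<body> → id id contributes {id}.
From <body> → <cond> <body>: add FIRST(<cond>) = { ;, ], id }.
<body> → ] <body> contributes {]}.
Union: FIRST(<body>) = { ;, ], id }.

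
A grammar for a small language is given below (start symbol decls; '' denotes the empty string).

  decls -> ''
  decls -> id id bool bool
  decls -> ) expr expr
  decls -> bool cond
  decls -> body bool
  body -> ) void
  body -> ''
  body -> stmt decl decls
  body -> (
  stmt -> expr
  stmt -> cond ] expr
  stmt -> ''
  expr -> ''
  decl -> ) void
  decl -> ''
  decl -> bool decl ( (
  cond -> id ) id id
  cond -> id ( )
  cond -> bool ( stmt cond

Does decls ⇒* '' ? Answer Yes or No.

Yes

decls has an ''-production, so decls ⇒ ''.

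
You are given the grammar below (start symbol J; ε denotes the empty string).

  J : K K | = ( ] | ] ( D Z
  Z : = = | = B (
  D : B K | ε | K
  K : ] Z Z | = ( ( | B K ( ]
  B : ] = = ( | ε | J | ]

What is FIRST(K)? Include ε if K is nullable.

K : ] Z Z contributes {]}.
K : = ( ( contributes {=}.
From K : B K ( ]: B nullable, take FIRST(B) ∪ FIRST(K) = { =, ] }.
Union: FIRST(K) = { =, ] }.

{ =, ] }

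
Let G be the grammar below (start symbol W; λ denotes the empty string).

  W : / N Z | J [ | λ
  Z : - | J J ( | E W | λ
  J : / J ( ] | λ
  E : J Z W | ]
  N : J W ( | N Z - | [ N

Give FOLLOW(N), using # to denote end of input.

{ #, (, -, /, [, ] }

In W : / N Z: add FIRST(Z)\{λ} = { (, -, /, [, ] }.
  Since Z is nullable, also add FOLLOW(W) = { #, (, -, /, [ }.
In N : N Z -: add FIRST(Z -) = { (, -, /, [, ] }.
In N : [ N: N is at the end, add FOLLOW(N) = { #, (, -, /, [, ] }.
Union: FOLLOW(N) = { #, (, -, /, [, ] }.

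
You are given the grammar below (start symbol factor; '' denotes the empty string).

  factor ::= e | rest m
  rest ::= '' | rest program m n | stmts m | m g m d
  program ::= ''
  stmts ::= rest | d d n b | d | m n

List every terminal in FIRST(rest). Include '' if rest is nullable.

rest ::= '' contributes ''.
From rest ::= rest program m n: rest, program nullable, take FIRST(rest) ∪ FIRST(program) ∪ {m} = { d, m }.
From rest ::= stmts m: stmts nullable, take FIRST(stmts) ∪ {m} = { d, m }.
rest ::= m g m d contributes {m}.
Union: FIRST(rest) = { d, m, '' }.

{ d, m, '' }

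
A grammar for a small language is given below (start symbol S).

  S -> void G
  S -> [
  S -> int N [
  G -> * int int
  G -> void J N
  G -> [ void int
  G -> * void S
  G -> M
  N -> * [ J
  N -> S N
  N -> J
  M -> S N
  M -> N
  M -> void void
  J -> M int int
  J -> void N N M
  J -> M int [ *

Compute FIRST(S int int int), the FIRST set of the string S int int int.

Add FIRST(S) = { [, int, void }; S is not nullable, stop.

{ [, int, void }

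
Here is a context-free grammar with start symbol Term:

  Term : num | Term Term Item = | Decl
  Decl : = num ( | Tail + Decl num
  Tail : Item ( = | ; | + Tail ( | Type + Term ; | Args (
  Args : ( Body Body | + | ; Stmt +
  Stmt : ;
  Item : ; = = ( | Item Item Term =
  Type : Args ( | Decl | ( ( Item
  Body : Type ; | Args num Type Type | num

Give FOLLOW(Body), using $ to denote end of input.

{ (, +, ;, =, num }

In Args : ( Body Body: add FIRST(Body) = { (, +, ;, =, num }.
In Args : ( Body Body: Body is at the end, add FOLLOW(Args) = { (, num }.
Union: FOLLOW(Body) = { (, +, ;, =, num }.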